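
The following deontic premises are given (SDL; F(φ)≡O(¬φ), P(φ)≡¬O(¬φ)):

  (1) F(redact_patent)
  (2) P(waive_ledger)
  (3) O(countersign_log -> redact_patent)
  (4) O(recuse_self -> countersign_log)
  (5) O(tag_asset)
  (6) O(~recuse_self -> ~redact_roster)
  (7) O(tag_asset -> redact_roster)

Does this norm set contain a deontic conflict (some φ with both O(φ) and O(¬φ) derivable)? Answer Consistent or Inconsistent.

F(redact_patent) at premise 1 means O(~redact_patent).
The contrapositive of premise 3 (O(countersign_log -> redact_patent)) is O(~redact_patent -> ~countersign_log), and O(~redact_patent) is already established, so O(~countersign_log).
Premise 4 is O(recuse_self -> countersign_log); contrapositively O(~countersign_log -> ~recuse_self). Since O(~countersign_log) holds, K gives O(~recuse_self).
From O(~recuse_self) and premise 6, O(~recuse_self -> ~redact_roster), we obtain O(~redact_roster).
Premise 7, O(tag_asset -> redact_roster), contraposes to O(~redact_roster -> ~tag_asset); with O(~redact_roster) we get O(~tag_asset).
Yet premise 5 states O(tag_asset).
We now have both O(~tag_asset) and O(tag_asset) — tag_asset is simultaneously obligatory and forbidden, violating the D-axiom.

Inconsistent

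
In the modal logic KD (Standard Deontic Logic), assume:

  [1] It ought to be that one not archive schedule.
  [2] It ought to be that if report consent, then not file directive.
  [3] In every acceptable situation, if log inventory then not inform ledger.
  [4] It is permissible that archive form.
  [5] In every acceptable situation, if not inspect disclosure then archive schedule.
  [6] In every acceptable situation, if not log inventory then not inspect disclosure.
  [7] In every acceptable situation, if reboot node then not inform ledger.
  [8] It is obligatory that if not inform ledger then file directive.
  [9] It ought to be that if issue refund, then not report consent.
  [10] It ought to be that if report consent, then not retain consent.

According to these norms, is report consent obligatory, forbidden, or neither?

Forbidden

Premise 1 gives O(¬archive_schedule).
The contrapositive of premise 5 (O(¬inspect_disclosure → archive_schedule)) is O(¬archive_schedule → inspect_disclosure), and O(¬archive_schedule) is already established, so O(inspect_disclosure).
Premise 6, O(¬log_inventory → ¬inspect_disclosure), contraposes to O(inspect_disclosure → log_inventory); with O(inspect_disclosure) we get O(log_inventory).
Applying K to premise 3 (O(log_inventory → ¬inform_ledger)) and O(log_inventory) yields O(¬inform_ledger).
Premise 8 is O(¬inform_ledger → file_directive); since O(¬inform_ledger), deontic closure gives O(file_directive).
Premise 2 is O(report_consent → ¬file_directive); contrapositively O(file_directive → ¬report_consent). Since O(file_directive) holds, K gives O(¬report_consent).
Premises 4, 7, 9, 10 do not contribute to this derivation.
Thus O(¬report_consent), which is F(report_consent): report_consent is forbidden.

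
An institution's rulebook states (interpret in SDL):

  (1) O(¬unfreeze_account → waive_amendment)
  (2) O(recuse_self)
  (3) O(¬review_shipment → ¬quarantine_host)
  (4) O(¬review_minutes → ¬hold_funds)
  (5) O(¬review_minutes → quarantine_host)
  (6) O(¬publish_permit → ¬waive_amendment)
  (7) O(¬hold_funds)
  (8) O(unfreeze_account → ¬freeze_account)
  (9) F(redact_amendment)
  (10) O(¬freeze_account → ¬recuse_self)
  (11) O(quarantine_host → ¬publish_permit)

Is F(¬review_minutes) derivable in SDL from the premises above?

Premise 2 gives O(recuse_self).
Premise 10, O(¬freeze_account → ¬recuse_self), contraposes to O(recuse_self → freeze_account); with O(recuse_self) we get O(freeze_account).
Premise 8 is O(unfreeze_account → ¬freeze_account); contrapositively O(freeze_account → ¬unfreeze_account). Since O(freeze_account) holds, K gives O(¬unfreeze_account).
From O(¬unfreeze_account) and premise 1, O(¬unfreeze_account → waive_amendment), we obtain O(waive_amendment).
The contrapositive of premise 6 (O(¬publish_permit → ¬waive_amendment)) is O(waive_amendment → publish_permit), and O(waive_amendment) is already established, so O(publish_permit).
Premise 11 is O(quarantine_host → ¬publish_permit); contrapositively O(publish_permit → ¬quarantine_host). Since O(publish_permit) holds, K gives O(¬quarantine_host).
Premise 5, O(¬review_minutes → quarantine_host), contraposes to O(¬quarantine_host → review_minutes); with O(¬quarantine_host) we get O(review_minutes).
Premises 3, 4, 7, 9 do not contribute to this derivation.
So O(review_minutes) holds, i.e. F(¬review_minutes). The claim follows.

Yes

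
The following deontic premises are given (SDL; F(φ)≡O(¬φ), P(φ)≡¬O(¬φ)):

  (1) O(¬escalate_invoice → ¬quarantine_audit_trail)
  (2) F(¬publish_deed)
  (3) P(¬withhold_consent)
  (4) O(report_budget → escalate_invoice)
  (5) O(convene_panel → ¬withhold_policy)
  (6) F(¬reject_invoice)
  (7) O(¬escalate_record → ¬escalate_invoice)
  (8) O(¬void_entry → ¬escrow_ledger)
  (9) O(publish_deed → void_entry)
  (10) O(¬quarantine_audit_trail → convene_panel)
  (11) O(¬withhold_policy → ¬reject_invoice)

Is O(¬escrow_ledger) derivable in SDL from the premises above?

No

Premise 8 is O(¬void_entry → ¬escrow_ledger), but O(¬void_entry) is not derivable from the premises, so it does not yield O(¬escrow_ledger).
No other premise forces O(¬escrow_ledger). An ideal world satisfying every premise can still have ¬escrow_ledger false, so O(¬escrow_ledger) is not derivable.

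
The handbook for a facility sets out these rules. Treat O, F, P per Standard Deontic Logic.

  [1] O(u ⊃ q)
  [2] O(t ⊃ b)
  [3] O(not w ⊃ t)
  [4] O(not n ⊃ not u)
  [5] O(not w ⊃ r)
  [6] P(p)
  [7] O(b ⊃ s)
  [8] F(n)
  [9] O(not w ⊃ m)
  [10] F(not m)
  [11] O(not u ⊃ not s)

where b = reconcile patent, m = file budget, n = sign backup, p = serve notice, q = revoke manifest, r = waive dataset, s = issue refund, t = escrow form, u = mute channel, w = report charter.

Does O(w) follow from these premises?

F(n) at premise 8 means O(not n).
Applying K to premise 4 (O(not n ⊃ not u)) and O(not n) yields O(not u).
From O(not u) and premise 11, O(not u ⊃ not s), we obtain O(not s).
The contrapositive of premise 7 (O(b ⊃ s)) is O(not s ⊃ not b), and O(not s) is already established, so O(not b).
Premise 2, O(t ⊃ b), contraposes to O(not b ⊃ not t); with O(not b) we get O(not t).
Premise 3, O(not w ⊃ t), contraposes to O(not t ⊃ w); with O(not t) we get O(w).
Premises 1, 5, 6, 9, 10 do not contribute to this derivation.
So O(w) follows.

Yes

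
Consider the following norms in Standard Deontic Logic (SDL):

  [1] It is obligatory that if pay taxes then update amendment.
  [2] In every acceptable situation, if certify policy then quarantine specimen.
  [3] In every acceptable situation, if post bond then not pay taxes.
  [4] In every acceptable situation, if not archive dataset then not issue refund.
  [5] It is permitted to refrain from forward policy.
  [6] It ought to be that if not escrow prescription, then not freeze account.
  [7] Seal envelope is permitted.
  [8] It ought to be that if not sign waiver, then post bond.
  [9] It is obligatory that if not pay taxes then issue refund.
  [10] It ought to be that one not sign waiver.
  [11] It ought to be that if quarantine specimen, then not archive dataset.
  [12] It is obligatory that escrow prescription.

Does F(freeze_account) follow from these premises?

No

Premise 6 is O(¬escrow_prescription → ¬freeze_account), but O(¬escrow_prescription) is not derivable from the premises, so it does not yield O(¬freeze_account).
No other premise forces O(¬freeze_account). An ideal world satisfying every premise can still have freeze_account true, so F(freeze_account) is not derivable.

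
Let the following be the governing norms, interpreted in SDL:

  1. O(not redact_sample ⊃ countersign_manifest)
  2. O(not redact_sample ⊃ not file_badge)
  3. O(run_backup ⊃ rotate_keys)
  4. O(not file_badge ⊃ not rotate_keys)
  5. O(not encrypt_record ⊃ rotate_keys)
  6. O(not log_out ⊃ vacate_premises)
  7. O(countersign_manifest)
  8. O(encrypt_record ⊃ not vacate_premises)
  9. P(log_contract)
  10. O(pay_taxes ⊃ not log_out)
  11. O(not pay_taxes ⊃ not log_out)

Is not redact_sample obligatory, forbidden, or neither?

Forbidden

Premises 11 and 10 are O(not pay_taxes ⊃ not log_out) and O(pay_taxes ⊃ not log_out); every ideal world satisfies not pay_taxes or pay_taxes, so in either case not log_out holds — hence O(not log_out).
Applying K to premise 6 (O(not log_out ⊃ vacate_premises)) and O(not log_out) yields O(vacate_premises).
The contrapositive of premise 8 (O(encrypt_record ⊃ not vacate_premises)) is O(vacate_premises ⊃ not encrypt_record), and O(vacate_premises) is already established, so O(not encrypt_record).
With premise 5, O(not encrypt_record ⊃ rotate_keys), the K-axiom yields O(rotate_keys).
Premise 4 is O(not file_badge ⊃ not rotate_keys); contrapositively O(rotate_keys ⊃ file_badge). Since O(rotate_keys) holds, K gives O(file_badge).
Premise 2, O(not redact_sample ⊃ not file_badge), contraposes to O(file_badge ⊃ redact_sample); with O(file_badge) we get O(redact_sample).
Premises 1, 3, 7, 9 do not contribute to this derivation.
Thus O(redact_sample), which is F(not redact_sample): not redact_sample is forbidden.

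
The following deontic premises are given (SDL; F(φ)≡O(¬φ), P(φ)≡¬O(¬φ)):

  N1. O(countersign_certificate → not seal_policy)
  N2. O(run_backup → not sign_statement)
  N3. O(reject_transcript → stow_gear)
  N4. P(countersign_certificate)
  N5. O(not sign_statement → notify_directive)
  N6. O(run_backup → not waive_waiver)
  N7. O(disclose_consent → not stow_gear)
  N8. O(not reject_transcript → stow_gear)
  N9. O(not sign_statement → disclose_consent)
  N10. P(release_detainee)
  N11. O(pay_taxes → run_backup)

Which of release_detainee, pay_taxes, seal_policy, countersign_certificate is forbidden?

By case analysis on not reject_transcript: premise 8 gives O(not reject_transcript → stow_gear) and premise 3 gives O(reject_transcript → stow_gear), so O(stow_gear) either way.
Premise 7, O(disclose_consent → not stow_gear), contraposes to O(stow_gear → not disclose_consent); with O(stow_gear) we get O(not disclose_consent).
The contrapositive of premise 9 (O(not sign_statement → disclose_consent)) is O(not disclose_consent → sign_statement), and O(not disclose_consent) is already established, so O(sign_statement).
Premise 2 is O(run_backup → not sign_statement); contrapositively O(sign_statement → not run_backup). Since O(sign_statement) holds, K gives O(not run_backup).
Premise 11, O(pay_taxes → run_backup), contraposes to O(not run_backup → not pay_taxes); with O(not run_backup) we get O(not pay_taxes).
So O(not pay_taxes) holds, i.e. pay_taxes is forbidden. None of the other listed options is forbidden under the premises.

pay_taxes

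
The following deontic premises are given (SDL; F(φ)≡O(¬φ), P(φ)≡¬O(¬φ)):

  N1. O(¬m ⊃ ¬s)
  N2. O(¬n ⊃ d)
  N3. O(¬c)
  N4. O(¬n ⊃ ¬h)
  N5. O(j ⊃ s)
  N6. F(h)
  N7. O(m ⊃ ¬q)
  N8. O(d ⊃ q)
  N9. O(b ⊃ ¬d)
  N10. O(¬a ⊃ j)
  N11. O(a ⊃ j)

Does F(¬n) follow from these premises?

Premises 11 and 10 cover both cases: O(a ⊃ j) and O(¬a ⊃ j). Since a ∨ ¬a is a tautology, O(j) follows.
From O(j) and premise 5, O(j ⊃ s), we obtain O(s).
Premise 1, O(¬m ⊃ ¬s), contraposes to O(s ⊃ m); with O(s) we get O(m).
Premise 7 is O(m ⊃ ¬q); since O(m), deontic closure gives O(¬q).
The contrapositive of premise 8 (O(d ⊃ q)) is O(¬q ⊃ ¬d), and O(¬q) is already established, so O(¬d).
Premise 2, O(¬n ⊃ d), contraposes to O(¬d ⊃ n); with O(¬d) we get O(n).
Premises 3, 4, 6, 9 do not contribute to this derivation.
So O(n) holds, i.e. F(¬n). The claim follows.

Yes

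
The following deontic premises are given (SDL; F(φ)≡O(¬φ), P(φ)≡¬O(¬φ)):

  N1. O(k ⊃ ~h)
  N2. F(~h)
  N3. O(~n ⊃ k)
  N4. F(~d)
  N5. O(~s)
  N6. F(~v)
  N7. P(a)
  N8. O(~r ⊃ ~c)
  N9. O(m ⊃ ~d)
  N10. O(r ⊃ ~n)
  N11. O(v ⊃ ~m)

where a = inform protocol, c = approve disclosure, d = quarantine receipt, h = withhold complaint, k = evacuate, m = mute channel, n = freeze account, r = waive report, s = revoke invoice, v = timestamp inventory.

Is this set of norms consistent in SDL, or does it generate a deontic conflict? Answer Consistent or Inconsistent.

Premise 9 is O(m ⊃ ~d), but O(m) is not derivable from the premises, so it does not yield O(~d).
So O(~d) is not derivable, and the apparent clash with O(d) does not arise.
A world satisfying every obligation exists (e.g. a=false, c=false, d=true, h=true, k=false, m=false, n=true, r=false, s=false, v=true); no atom is both obligatory and forbidden, so the set is consistent.

Consistent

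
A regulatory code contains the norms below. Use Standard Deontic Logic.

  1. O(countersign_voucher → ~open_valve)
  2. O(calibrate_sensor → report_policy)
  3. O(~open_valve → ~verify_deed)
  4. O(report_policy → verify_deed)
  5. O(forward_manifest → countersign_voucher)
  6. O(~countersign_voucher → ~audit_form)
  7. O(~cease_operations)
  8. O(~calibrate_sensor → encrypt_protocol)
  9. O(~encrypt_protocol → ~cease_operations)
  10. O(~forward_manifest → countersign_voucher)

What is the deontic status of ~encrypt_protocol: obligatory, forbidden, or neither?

Premises 10 and 5 cover both cases: O(~forward_manifest → countersign_voucher) and O(forward_manifest → countersign_voucher). Since ~forward_manifest ∨ forward_manifest is a tautology, O(countersign_voucher) follows.
With premise 1, O(countersign_voucher → ~open_valve), the K-axiom yields O(~open_valve).
Premise 3 is O(~open_valve → ~verify_deed); since O(~open_valve), deontic closure gives O(~verify_deed).
The contrapositive of premise 4 (O(report_policy → verify_deed)) is O(~verify_deed → ~report_policy), and O(~verify_deed) is already established, so O(~report_policy).
The contrapositive of premise 2 (O(calibrate_sensor → report_policy)) is O(~report_policy → ~calibrate_sensor), and O(~report_policy) is already established, so O(~calibrate_sensor).
With premise 8, O(~calibrate_sensor → encrypt_protocol), the K-axiom yields O(encrypt_protocol).
Premises 6, 7, 9 do not contribute to this derivation.
Thus O(encrypt_protocol), which is F(~encrypt_protocol): ~encrypt_protocol is forbidden.

Forbidden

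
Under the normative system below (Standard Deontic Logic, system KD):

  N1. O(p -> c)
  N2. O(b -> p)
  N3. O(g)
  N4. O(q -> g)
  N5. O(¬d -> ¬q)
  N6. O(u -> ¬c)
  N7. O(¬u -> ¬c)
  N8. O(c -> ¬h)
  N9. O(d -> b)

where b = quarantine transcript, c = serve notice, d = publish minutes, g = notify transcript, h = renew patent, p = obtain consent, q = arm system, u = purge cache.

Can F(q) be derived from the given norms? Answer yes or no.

Premises 6 and 7 cover both cases: O(u -> ¬c) and O(¬u -> ¬c). Since u ∨ ¬u is a tautology, O(¬c) follows.
Premise 1, O(p -> c), contraposes to O(¬c -> ¬p); with O(¬c) we get O(¬p).
Premise 2, O(b -> p), contraposes to O(¬p -> ¬b); with O(¬p) we get O(¬b).
Premise 9, O(d -> b), contraposes to O(¬b -> ¬d); with O(¬b) we get O(¬d).
Premise 5 is O(¬d -> ¬q); since O(¬d), deontic closure gives O(¬q).
Premises 3, 4, 8 do not contribute to this derivation.
So O(¬q) holds, i.e. F(q). The claim follows.

Yes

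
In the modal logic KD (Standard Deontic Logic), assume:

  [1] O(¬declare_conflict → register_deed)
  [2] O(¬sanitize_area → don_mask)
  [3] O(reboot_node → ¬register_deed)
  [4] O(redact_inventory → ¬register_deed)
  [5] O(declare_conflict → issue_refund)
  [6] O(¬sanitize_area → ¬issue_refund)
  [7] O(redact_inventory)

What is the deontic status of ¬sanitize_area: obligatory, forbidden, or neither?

From premise 7 we have O(redact_inventory).
From O(redact_inventory) and premise 4, O(redact_inventory → ¬register_deed), we obtain O(¬register_deed).
The contrapositive of premise 1 (O(¬declare_conflict → register_deed)) is O(¬register_deed → declare_conflict), and O(¬register_deed) is already established, so O(declare_conflict).
Premise 5 is O(declare_conflict → issue_refund); since O(declare_conflict), deontic closure gives O(issue_refund).
Premise 6 is O(¬sanitize_area → ¬issue_refund); contrapositively O(issue_refund → sanitize_area). Since O(issue_refund) holds, K gives O(sanitize_area).
Premises 2, 3 do not contribute to this derivation.
Thus O(sanitize_area), which is F(¬sanitize_area): ¬sanitize_area is forbidden.

Forbidden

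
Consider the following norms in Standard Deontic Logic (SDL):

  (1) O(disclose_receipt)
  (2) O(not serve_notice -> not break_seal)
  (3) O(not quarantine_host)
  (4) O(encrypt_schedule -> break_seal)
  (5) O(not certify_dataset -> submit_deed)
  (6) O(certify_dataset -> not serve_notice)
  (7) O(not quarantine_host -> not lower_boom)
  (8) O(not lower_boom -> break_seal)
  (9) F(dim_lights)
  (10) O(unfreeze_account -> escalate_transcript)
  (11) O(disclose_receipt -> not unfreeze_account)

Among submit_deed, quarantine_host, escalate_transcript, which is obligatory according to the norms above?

From premise 3 we have O(not quarantine_host).
With premise 7, O(not quarantine_host -> not lower_boom), the K-axiom yields O(not lower_boom).
From O(not lower_boom) and premise 8, O(not lower_boom -> break_seal), we obtain O(break_seal).
Premise 2 is O(not serve_notice -> not break_seal); contrapositively O(break_seal -> serve_notice). Since O(break_seal) holds, K gives O(serve_notice).
Premise 6, O(certify_dataset -> not serve_notice), contraposes to O(serve_notice -> not certify_dataset); with O(serve_notice) we get O(not certify_dataset).
From O(not certify_dataset) and premise 5, O(not certify_dataset -> submit_deed), we obtain O(submit_deed).
So O(submit_deed) holds — submit_deed is obligatory. None of the other listed options is made obligatory by any chain of premises.

submit_deed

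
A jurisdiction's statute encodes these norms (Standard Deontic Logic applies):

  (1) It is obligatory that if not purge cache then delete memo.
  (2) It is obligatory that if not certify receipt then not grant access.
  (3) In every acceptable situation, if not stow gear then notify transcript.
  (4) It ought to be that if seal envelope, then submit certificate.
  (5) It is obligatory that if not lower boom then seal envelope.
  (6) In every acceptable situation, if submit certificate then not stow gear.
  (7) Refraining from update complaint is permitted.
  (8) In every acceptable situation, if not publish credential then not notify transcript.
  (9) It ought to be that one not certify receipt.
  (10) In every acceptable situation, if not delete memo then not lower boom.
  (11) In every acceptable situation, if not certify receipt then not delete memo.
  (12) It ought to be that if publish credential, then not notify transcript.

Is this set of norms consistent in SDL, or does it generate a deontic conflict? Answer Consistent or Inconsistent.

Premises 12 and 8 cover both cases: O(publish_credential → ¬notify_transcript) and O(¬publish_credential → ¬notify_transcript). Since publish_credential ∨ ¬publish_credential is a tautology, O(¬notify_transcript) follows.
Premise 3, O(¬stow_gear → notify_transcript), contraposes to O(¬notify_transcript → stow_gear); with O(¬notify_transcript) we get O(stow_gear).
The contrapositive of premise 6 (O(submit_certificate → ¬stow_gear)) is O(stow_gear → ¬submit_certificate), and O(stow_gear) is already established, so O(¬submit_certificate).
The contrapositive of premise 4 (O(seal_envelope → submit_certificate)) is O(¬submit_certificate → ¬seal_envelope), and O(¬submit_certificate) is already established, so O(¬seal_envelope).
Premise 5 is O(¬lower_boom → seal_envelope); contrapositively O(¬seal_envelope → lower_boom). Since O(¬seal_envelope) holds, K gives O(lower_boom).
Premise 10, O(¬delete_memo → ¬lower_boom), contraposes to O(lower_boom → delete_memo); with O(lower_boom) we get O(delete_memo).
Premise 11 is O(¬certify_receipt → ¬delete_memo); contrapositively O(delete_memo → certify_receipt). Since O(delete_memo) holds, K gives O(certify_receipt).
However, premise 9 gives O(¬certify_receipt).
We now have both O(certify_receipt) and O(¬certify_receipt) — certify_receipt is simultaneously obligatory and forbidden, violating the D-axiom.

Inconsistent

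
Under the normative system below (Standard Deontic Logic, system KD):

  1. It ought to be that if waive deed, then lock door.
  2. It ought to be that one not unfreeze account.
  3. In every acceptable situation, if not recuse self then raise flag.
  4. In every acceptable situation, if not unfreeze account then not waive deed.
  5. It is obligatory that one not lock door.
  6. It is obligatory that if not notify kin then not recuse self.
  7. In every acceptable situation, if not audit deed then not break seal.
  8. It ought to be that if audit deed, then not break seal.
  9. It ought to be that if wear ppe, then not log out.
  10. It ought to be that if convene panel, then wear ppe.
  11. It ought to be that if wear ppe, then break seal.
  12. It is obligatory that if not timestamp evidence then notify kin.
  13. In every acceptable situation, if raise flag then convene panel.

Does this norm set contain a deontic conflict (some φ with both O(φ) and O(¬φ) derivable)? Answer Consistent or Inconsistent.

Premise 1 is O(waive_deed → lock_door), but O(waive_deed) is not derivable from the premises, so it does not yield O(lock_door).
So O(lock_door) is not derivable, and the apparent clash with O(¬lock_door) does not arise.
A world satisfying every obligation exists (e.g. audit_deed=false, break_seal=false, convene_panel=false, lock_door=false, log_out=false, notify_kin=true, raise_flag=false, recuse_self=true, timestamp_evidence=false, unfreeze_account=false, waive_deed=false, wear_ppe=false); no atom is both obligatory and forbidden, so the set is consistent.

Consistent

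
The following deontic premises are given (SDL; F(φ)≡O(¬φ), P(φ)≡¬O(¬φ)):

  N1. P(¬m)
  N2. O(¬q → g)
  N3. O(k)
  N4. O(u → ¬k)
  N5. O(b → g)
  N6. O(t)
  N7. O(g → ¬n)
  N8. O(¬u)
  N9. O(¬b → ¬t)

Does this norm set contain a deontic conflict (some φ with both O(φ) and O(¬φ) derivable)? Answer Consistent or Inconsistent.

Premise 4 is O(u → ¬k), but O(u) is not derivable from the premises, so it does not yield O(¬k).
So O(¬k) is not derivable, and the apparent clash with O(k) does not arise.
A world satisfying every obligation exists (e.g. b=true, g=true, k=true, m=false, n=false, q=false, t=true, u=false); no atom is both obligatory and forbidden, so the set is consistent.

Consistent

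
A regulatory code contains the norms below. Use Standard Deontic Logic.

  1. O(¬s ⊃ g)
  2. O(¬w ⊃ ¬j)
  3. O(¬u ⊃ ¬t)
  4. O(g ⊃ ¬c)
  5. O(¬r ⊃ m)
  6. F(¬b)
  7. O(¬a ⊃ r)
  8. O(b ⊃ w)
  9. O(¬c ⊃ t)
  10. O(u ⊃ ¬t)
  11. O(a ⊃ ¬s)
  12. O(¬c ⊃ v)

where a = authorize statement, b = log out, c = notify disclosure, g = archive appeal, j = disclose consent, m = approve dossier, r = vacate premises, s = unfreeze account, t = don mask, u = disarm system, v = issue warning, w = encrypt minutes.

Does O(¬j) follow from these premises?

Premise 2 is O(¬w ⊃ ¬j), but O(¬w) is not derivable from the premises, so it does not yield O(¬j).
No other premise forces O(¬j). An ideal world satisfying every premise can still have ¬j false, so O(¬j) is not derivable.

No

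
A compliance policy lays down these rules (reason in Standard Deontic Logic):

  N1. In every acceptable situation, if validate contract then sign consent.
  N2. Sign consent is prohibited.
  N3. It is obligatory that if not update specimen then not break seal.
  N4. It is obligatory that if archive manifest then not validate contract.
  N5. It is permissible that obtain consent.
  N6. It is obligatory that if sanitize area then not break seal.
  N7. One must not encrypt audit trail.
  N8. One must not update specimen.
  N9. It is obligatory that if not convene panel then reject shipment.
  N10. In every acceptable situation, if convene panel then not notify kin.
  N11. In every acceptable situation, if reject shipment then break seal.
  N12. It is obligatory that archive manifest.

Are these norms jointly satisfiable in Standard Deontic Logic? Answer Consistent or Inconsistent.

Consistent

Premise 1 is O(validate_contract → sign_consent), but O(validate_contract) is not derivable from the premises, so it does not yield O(sign_consent).
So O(sign_consent) is not derivable, and the apparent clash with O(¬sign_consent) does not arise.
A world satisfying every obligation exists (e.g. archive_manifest=true, break_seal=false, convene_panel=true, encrypt_audit_trail=false, notify_kin=false, obtain_consent=false, reject_shipment=false, sanitize_area=false, sign_consent=false, update_specimen=false, validate_contract=false); no atom is both obligatory and forbidden, so the set is consistent.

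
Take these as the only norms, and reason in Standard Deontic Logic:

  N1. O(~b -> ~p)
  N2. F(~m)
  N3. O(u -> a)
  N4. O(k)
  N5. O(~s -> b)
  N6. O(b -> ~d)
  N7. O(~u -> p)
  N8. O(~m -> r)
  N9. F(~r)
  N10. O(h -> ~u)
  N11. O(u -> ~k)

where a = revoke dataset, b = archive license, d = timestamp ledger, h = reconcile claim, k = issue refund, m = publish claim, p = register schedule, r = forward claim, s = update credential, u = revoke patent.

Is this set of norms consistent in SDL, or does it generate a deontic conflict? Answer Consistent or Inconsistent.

Consistent

Premise 8 is O(~m -> r); even if O(r) held, inferring O(~m) would be affirming the consequent — invalid.
So O(~m) is not derivable, and the apparent clash with O(m) does not arise.
A world satisfying every obligation exists (e.g. a=false, b=true, d=false, h=false, k=true, m=true, p=true, r=true, s=false, u=false); no atom is both obligatory and forbidden, so the set is consistent.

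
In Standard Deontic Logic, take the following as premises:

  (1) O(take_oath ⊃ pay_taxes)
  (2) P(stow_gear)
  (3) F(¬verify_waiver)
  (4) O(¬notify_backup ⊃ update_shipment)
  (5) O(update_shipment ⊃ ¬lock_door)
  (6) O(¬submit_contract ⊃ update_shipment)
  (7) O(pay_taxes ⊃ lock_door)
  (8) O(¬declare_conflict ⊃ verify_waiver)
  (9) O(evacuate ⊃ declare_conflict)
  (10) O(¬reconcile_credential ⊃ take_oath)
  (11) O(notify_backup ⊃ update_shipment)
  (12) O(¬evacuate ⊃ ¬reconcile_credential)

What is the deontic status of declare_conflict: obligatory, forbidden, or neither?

By case analysis on notify_backup: premise 11 gives O(notify_backup ⊃ update_shipment) and premise 4 gives O(¬notify_backup ⊃ update_shipment), so O(update_shipment) either way.
Premise 5 is O(update_shipment ⊃ ¬lock_door); since O(update_shipment), deontic closure gives O(¬lock_door).
The contrapositive of premise 7 (O(pay_taxes ⊃ lock_door)) is O(¬lock_door ⊃ ¬pay_taxes), and O(¬lock_door) is already established, so O(¬pay_taxes).
Premise 1, O(take_oath ⊃ pay_taxes), contraposes to O(¬pay_taxes ⊃ ¬take_oath); with O(¬pay_taxes) we get O(¬take_oath).
The contrapositive of premise 10 (O(¬reconcile_credential ⊃ take_oath)) is O(¬take_oath ⊃ reconcile_credential), and O(¬take_oath) is already established, so O(reconcile_credential).
The contrapositive of premise 12 (O(¬evacuate ⊃ ¬reconcile_credential)) is O(reconcile_credential ⊃ evacuate), and O(reconcile_credential) is already established, so O(evacuate).
From O(evacuate) and premise 9, O(evacuate ⊃ declare_conflict), we obtain O(declare_conflict).
Premises 2, 3, 6, 8 do not contribute to this derivation.
Hence declare_conflict is obligatory.

Obligatory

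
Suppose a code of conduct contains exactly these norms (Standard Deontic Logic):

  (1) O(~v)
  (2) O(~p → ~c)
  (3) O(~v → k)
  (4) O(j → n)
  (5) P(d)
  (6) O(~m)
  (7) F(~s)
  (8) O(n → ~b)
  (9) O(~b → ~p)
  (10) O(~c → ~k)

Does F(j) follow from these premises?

From premise 1 we have O(~v).
Premise 3 is O(~v → k); since O(~v), deontic closure gives O(k).
Premise 10, O(~c → ~k), contraposes to O(k → c); with O(k) we get O(c).
Premise 2 is O(~p → ~c); contrapositively O(c → p). Since O(c) holds, K gives O(p).
Premise 9, O(~b → ~p), contraposes to O(p → b); with O(p) we get O(b).
Premise 8, O(n → ~b), contraposes to O(b → ~n); with O(b) we get O(~n).
Premise 4, O(j → n), contraposes to O(~n → ~j); with O(~n) we get O(~j).
Premises 5, 6, 7 do not contribute to this derivation.
So O(~j) holds, i.e. F(j). The claim follows.

Yes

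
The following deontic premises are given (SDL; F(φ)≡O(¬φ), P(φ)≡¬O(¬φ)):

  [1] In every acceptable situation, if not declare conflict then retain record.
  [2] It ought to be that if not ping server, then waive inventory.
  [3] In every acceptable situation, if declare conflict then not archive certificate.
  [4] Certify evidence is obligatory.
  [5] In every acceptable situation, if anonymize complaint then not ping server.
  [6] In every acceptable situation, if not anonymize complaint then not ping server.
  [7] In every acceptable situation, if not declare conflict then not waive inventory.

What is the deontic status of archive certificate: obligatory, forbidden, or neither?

Forbidden

By case analysis on anonymize_complaint: premise 5 gives O(anonymize_complaint → ¬ping_server) and premise 6 gives O(¬anonymize_complaint → ¬ping_server), so O(¬ping_server) either way.
With premise 2, O(¬ping_server → waive_inventory), the K-axiom yields O(waive_inventory).
Premise 7 is O(¬declare_conflict → ¬waive_inventory); contrapositively O(waive_inventory → declare_conflict). Since O(waive_inventory) holds, K gives O(declare_conflict).
Applying K to premise 3 (O(declare_conflict → ¬archive_certificate)) and O(declare_conflict) yields O(¬archive_certificate).
Premises 1, 4 do not contribute to this derivation.
Thus O(¬archive_certificate), which is F(archive_certificate): archive_certificate is forbidden.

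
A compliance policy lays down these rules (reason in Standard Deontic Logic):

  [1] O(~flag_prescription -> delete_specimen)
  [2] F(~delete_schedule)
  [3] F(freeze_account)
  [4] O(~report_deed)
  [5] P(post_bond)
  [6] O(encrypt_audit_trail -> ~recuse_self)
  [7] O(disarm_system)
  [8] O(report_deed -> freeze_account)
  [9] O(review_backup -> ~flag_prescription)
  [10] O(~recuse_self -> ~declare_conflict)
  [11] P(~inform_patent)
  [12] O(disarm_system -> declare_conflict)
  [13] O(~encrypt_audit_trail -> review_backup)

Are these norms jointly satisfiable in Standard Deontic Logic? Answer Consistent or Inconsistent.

Premise 8 is O(report_deed -> freeze_account), but O(report_deed) is not derivable from the premises, so it does not yield O(freeze_account).
So O(freeze_account) is not derivable, and the apparent clash with O(~freeze_account) does not arise.
A world satisfying every obligation exists (e.g. declare_conflict=true, delete_schedule=true, delete_specimen=true, disarm_system=true, encrypt_audit_trail=false, flag_prescription=false, freeze_account=false, inform_patent=false, post_bond=false, recuse_self=true, report_deed=false, review_backup=true); no atom is both obligatory and forbidden, so the set is consistent.

Consistent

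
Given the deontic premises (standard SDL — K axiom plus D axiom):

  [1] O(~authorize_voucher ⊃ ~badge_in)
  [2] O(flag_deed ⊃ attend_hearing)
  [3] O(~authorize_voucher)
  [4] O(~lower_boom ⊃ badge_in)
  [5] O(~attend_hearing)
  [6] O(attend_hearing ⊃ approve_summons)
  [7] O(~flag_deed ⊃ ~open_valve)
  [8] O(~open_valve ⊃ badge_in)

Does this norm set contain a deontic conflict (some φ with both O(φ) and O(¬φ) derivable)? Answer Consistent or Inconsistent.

Premise 5 states O(~attend_hearing) outright.
Premise 2, O(flag_deed ⊃ attend_hearing), contraposes to O(~attend_hearing ⊃ ~flag_deed); with O(~attend_hearing) we get O(~flag_deed).
From O(~flag_deed) and premise 7, O(~flag_deed ⊃ ~open_valve), we obtain O(~open_valve).
With premise 8, O(~open_valve ⊃ badge_in), the K-axiom yields O(badge_in).
The contrapositive of premise 1 (O(~authorize_voucher ⊃ ~badge_in)) is O(badge_in ⊃ authorize_voucher), and O(badge_in) is already established, so O(authorize_voucher).
However, premise 3 gives O(~authorize_voucher).
We now have both O(authorize_voucher) and O(~authorize_voucher) — authorize_voucher is simultaneously obligatory and forbidden, violating the D-axiom.

Inconsistent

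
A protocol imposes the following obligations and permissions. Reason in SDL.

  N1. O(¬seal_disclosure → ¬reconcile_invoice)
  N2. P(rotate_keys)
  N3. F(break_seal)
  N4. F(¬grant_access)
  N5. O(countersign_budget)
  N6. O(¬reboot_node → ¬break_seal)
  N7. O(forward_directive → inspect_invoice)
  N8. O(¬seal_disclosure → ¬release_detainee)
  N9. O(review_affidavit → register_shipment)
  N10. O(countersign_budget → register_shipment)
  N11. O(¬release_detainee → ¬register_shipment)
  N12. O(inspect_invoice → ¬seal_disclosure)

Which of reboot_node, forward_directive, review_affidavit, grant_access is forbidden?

forward_directive

Premise 5 states O(countersign_budget) outright.
From O(countersign_budget) and premise 10, O(countersign_budget → register_shipment), we obtain O(register_shipment).
Premise 11, O(¬release_detainee → ¬register_shipment), contraposes to O(register_shipment → release_detainee); with O(register_shipment) we get O(release_detainee).
Premise 8 is O(¬seal_disclosure → ¬release_detainee); contrapositively O(release_detainee → seal_disclosure). Since O(release_detainee) holds, K gives O(seal_disclosure).
Premise 12, O(inspect_invoice → ¬seal_disclosure), contraposes to O(seal_disclosure → ¬inspect_invoice); with O(seal_disclosure) we get O(¬inspect_invoice).
Premise 7, O(forward_directive → inspect_invoice), contraposes to O(¬inspect_invoice → ¬forward_directive); with O(¬inspect_invoice) we get O(¬forward_directive).
So O(¬forward_directive) holds, i.e. forward_directive is forbidden. None of the other listed options is forbidden under the premises.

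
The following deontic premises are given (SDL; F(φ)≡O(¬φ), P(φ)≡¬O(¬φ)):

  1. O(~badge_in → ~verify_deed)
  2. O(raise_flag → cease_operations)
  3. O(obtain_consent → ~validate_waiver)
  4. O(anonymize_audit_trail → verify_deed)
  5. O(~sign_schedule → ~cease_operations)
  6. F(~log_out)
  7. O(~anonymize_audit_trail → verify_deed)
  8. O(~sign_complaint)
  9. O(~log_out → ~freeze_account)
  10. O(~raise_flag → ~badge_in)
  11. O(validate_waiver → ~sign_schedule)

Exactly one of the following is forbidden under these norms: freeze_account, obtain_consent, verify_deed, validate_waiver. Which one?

Premises 7 and 4 cover both cases: O(~anonymize_audit_trail → verify_deed) and O(anonymize_audit_trail → verify_deed). Since ~anonymize_audit_trail ∨ anonymize_audit_trail is a tautology, O(verify_deed) follows.
Premise 1, O(~badge_in → ~verify_deed), contraposes to O(verify_deed → badge_in); with O(verify_deed) we get O(badge_in).
The contrapositive of premise 10 (O(~raise_flag → ~badge_in)) is O(badge_in → raise_flag), and O(badge_in) is already established, so O(raise_flag).
Premise 2 is O(raise_flag → cease_operations); since O(raise_flag), deontic closure gives O(cease_operations).
Premise 5 is O(~sign_schedule → ~cease_operations); contrapositively O(cease_operations → sign_schedule). Since O(cease_operations) holds, K gives O(sign_schedule).
Premise 11, O(validate_waiver → ~sign_schedule), contraposes to O(sign_schedule → ~validate_waiver); with O(sign_schedule) we get O(~validate_waiver).
So O(~validate_waiver) holds, i.e. validate_waiver is forbidden. None of the other listed options is forbidden under the premises.

validate_waiver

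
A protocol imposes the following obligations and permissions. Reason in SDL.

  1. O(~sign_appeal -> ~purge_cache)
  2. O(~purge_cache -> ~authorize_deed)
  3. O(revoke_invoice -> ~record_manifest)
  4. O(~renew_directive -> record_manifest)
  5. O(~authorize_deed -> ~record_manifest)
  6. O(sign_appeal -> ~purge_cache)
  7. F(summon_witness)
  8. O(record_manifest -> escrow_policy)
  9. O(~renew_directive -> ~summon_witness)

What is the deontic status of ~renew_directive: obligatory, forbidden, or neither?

Forbidden

Premises 1 and 6 are O(~sign_appeal -> ~purge_cache) and O(sign_appeal -> ~purge_cache); every ideal world satisfies ~sign_appeal or sign_appeal, so in either case ~purge_cache holds — hence O(~purge_cache).
Applying K to premise 2 (O(~purge_cache -> ~authorize_deed)) and O(~purge_cache) yields O(~authorize_deed).
Premise 5 is O(~authorize_deed -> ~record_manifest); since O(~authorize_deed), deontic closure gives O(~record_manifest).
Premise 4 is O(~renew_directive -> record_manifest); contrapositively O(~record_manifest -> renew_directive). Since O(~record_manifest) holds, K gives O(renew_directive).
Premises 3, 7, 8, 9 do not contribute to this derivation.
Thus O(renew_directive), which is F(~renew_directive): ~renew_directive is forbidden.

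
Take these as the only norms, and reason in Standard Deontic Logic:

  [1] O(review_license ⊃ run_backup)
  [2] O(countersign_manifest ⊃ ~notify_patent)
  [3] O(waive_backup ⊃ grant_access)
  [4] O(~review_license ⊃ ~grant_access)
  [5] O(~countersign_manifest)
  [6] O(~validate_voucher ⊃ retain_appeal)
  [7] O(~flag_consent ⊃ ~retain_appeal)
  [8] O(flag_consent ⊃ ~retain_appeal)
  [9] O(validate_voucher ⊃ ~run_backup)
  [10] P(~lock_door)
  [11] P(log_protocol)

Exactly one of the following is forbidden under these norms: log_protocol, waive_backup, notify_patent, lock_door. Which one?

Premises 7 and 8 cover both cases: O(~flag_consent ⊃ ~retain_appeal) and O(flag_consent ⊃ ~retain_appeal). Since ~flag_consent ∨ flag_consent is a tautology, O(~retain_appeal) follows.
Premise 6 is O(~validate_voucher ⊃ retain_appeal); contrapositively O(~retain_appeal ⊃ validate_voucher). Since O(~retain_appeal) holds, K gives O(validate_voucher).
Applying K to premise 9 (O(validate_voucher ⊃ ~run_backup)) and O(validate_voucher) yields O(~run_backup).
Premise 1 is O(review_license ⊃ run_backup); contrapositively O(~run_backup ⊃ ~review_license). Since O(~run_backup) holds, K gives O(~review_license).
Premise 4 is O(~review_license ⊃ ~grant_access); since O(~review_license), deontic closure gives O(~grant_access).
Premise 3 is O(waive_backup ⊃ grant_access); contrapositively O(~grant_access ⊃ ~waive_backup). Since O(~grant_access) holds, K gives O(~waive_backup).
So O(~waive_backup) holds, i.e. waive_backup is forbidden. None of the other listed options is forbidden under the premises.

waive_backup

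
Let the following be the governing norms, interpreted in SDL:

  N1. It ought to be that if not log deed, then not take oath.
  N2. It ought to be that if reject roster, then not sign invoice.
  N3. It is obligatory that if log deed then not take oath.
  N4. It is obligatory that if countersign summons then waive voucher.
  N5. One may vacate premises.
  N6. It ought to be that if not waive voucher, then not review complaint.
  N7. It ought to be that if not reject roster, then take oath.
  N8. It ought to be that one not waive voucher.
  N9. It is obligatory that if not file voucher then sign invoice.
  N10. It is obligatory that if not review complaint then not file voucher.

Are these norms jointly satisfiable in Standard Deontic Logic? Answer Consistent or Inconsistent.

Premises 1 and 3 are O(¬log_deed → ¬take_oath) and O(log_deed → ¬take_oath); every ideal world satisfies ¬log_deed or log_deed, so in either case ¬take_oath holds — hence O(¬take_oath).
Premise 7, O(¬reject_roster → take_oath), contraposes to O(¬take_oath → reject_roster); with O(¬take_oath) we get O(reject_roster).
With premise 2, O(reject_roster → ¬sign_invoice), the K-axiom yields O(¬sign_invoice).
Premise 9 is O(¬file_voucher → sign_invoice); contrapositively O(¬sign_invoice → file_voucher). Since O(¬sign_invoice) holds, K gives O(file_voucher).
The contrapositive of premise 10 (O(¬review_complaint → ¬file_voucher)) is O(file_voucher → review_complaint), and O(file_voucher) is already established, so O(review_complaint).
The contrapositive of premise 6 (O(¬waive_voucher → ¬review_complaint)) is O(review_complaint → waive_voucher), and O(review_complaint) is already established, so O(waive_voucher).
However, premise 8 gives O(¬waive_voucher).
We now have both O(waive_voucher) and O(¬waive_voucher) — waive_voucher is simultaneously obligatory and forbidden, violating the D-axiom.

Inconsistent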